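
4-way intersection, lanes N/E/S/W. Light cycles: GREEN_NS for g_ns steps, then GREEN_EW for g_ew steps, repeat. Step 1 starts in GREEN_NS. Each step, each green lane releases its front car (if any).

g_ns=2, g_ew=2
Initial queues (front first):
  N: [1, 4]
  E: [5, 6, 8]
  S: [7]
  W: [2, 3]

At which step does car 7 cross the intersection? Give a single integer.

Step 1 [NS]: N:car1-GO,E:wait,S:car7-GO,W:wait | queues: N=1 E=3 S=0 W=2
Step 2 [NS]: N:car4-GO,E:wait,S:empty,W:wait | queues: N=0 E=3 S=0 W=2
Step 3 [EW]: N:wait,E:car5-GO,S:wait,W:car2-GO | queues: N=0 E=2 S=0 W=1
Step 4 [EW]: N:wait,E:car6-GO,S:wait,W:car3-GO | queues: N=0 E=1 S=0 W=0
Step 5 [NS]: N:empty,E:wait,S:empty,W:wait | queues: N=0 E=1 S=0 W=0
Step 6 [NS]: N:empty,E:wait,S:empty,W:wait | queues: N=0 E=1 S=0 W=0
Step 7 [EW]: N:wait,E:car8-GO,S:wait,W:empty | queues: N=0 E=0 S=0 W=0
Car 7 crosses at step 1

1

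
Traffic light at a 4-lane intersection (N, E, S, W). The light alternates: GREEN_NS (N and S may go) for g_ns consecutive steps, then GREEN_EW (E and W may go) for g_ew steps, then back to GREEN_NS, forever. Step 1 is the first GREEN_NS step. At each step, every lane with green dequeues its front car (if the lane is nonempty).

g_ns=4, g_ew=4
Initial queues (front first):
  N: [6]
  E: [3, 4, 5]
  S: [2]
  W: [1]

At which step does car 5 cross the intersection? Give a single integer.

Step 1 [NS]: N:car6-GO,E:wait,S:car2-GO,W:wait | queues: N=0 E=3 S=0 W=1
Step 2 [NS]: N:empty,E:wait,S:empty,W:wait | queues: N=0 E=3 S=0 W=1
Step 3 [NS]: N:empty,E:wait,S:empty,W:wait | queues: N=0 E=3 S=0 W=1
Step 4 [NS]: N:empty,E:wait,S:empty,W:wait | queues: N=0 E=3 S=0 W=1
Step 5 [EW]: N:wait,E:car3-GO,S:wait,W:car1-GO | queues: N=0 E=2 S=0 W=0
Step 6 [EW]: N:wait,E:car4-GO,S:wait,W:empty | queues: N=0 E=1 S=0 W=0
Step 7 [EW]: N:wait,E:car5-GO,S:wait,W:empty | queues: N=0 E=0 S=0 W=0
Car 5 crosses at step 7

7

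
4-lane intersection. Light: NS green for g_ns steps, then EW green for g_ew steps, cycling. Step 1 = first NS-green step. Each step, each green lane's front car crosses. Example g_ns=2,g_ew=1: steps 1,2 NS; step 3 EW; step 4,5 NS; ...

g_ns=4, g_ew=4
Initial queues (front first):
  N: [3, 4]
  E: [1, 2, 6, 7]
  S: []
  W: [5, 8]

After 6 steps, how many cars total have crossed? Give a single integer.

Answer: 6

Derivation:
Step 1 [NS]: N:car3-GO,E:wait,S:empty,W:wait | queues: N=1 E=4 S=0 W=2
Step 2 [NS]: N:car4-GO,E:wait,S:empty,W:wait | queues: N=0 E=4 S=0 W=2
Step 3 [NS]: N:empty,E:wait,S:empty,W:wait | queues: N=0 E=4 S=0 W=2
Step 4 [NS]: N:empty,E:wait,S:empty,W:wait | queues: N=0 E=4 S=0 W=2
Step 5 [EW]: N:wait,E:car1-GO,S:wait,W:car5-GO | queues: N=0 E=3 S=0 W=1
Step 6 [EW]: N:wait,E:car2-GO,S:wait,W:car8-GO | queues: N=0 E=2 S=0 W=0
Cars crossed by step 6: 6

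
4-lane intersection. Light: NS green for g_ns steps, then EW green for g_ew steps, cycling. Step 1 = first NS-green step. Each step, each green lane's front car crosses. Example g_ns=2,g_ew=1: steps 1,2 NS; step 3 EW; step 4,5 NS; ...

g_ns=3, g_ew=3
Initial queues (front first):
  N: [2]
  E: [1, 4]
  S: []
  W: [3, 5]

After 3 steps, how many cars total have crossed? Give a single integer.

Answer: 1

Derivation:
Step 1 [NS]: N:car2-GO,E:wait,S:empty,W:wait | queues: N=0 E=2 S=0 W=2
Step 2 [NS]: N:empty,E:wait,S:empty,W:wait | queues: N=0 E=2 S=0 W=2
Step 3 [NS]: N:empty,E:wait,S:empty,W:wait | queues: N=0 E=2 S=0 W=2
Cars crossed by step 3: 1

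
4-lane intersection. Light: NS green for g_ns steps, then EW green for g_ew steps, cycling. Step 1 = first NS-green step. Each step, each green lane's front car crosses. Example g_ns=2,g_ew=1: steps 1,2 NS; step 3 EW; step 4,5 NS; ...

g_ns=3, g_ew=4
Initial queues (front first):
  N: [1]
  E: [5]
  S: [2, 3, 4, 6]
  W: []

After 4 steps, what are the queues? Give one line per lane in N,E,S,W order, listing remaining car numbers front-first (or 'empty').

Step 1 [NS]: N:car1-GO,E:wait,S:car2-GO,W:wait | queues: N=0 E=1 S=3 W=0
Step 2 [NS]: N:empty,E:wait,S:car3-GO,W:wait | queues: N=0 E=1 S=2 W=0
Step 3 [NS]: N:empty,E:wait,S:car4-GO,W:wait | queues: N=0 E=1 S=1 W=0
Step 4 [EW]: N:wait,E:car5-GO,S:wait,W:empty | queues: N=0 E=0 S=1 W=0

N: empty
E: empty
S: 6
W: empty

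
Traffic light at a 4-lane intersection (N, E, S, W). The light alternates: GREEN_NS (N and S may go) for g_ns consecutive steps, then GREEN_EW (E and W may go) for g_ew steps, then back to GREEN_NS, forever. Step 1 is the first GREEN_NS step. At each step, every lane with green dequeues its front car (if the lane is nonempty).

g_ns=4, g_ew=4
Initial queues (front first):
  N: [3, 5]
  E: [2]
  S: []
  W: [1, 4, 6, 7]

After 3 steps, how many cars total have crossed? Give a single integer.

Answer: 2

Derivation:
Step 1 [NS]: N:car3-GO,E:wait,S:empty,W:wait | queues: N=1 E=1 S=0 W=4
Step 2 [NS]: N:car5-GO,E:wait,S:empty,W:wait | queues: N=0 E=1 S=0 W=4
Step 3 [NS]: N:empty,E:wait,S:empty,W:wait | queues: N=0 E=1 S=0 W=4
Cars crossed by step 3: 2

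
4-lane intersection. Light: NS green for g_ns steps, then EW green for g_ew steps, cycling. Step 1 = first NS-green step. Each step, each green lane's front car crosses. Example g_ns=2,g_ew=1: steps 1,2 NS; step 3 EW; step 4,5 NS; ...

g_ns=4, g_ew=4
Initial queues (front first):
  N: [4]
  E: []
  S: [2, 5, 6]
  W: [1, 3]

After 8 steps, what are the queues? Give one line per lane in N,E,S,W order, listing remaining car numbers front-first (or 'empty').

Step 1 [NS]: N:car4-GO,E:wait,S:car2-GO,W:wait | queues: N=0 E=0 S=2 W=2
Step 2 [NS]: N:empty,E:wait,S:car5-GO,W:wait | queues: N=0 E=0 S=1 W=2
Step 3 [NS]: N:empty,E:wait,S:car6-GO,W:wait | queues: N=0 E=0 S=0 W=2
Step 4 [NS]: N:empty,E:wait,S:empty,W:wait | queues: N=0 E=0 S=0 W=2
Step 5 [EW]: N:wait,E:empty,S:wait,W:car1-GO | queues: N=0 E=0 S=0 W=1
Step 6 [EW]: N:wait,E:empty,S:wait,W:car3-GO | queues: N=0 E=0 S=0 W=0

N: empty
E: empty
S: empty
W: empty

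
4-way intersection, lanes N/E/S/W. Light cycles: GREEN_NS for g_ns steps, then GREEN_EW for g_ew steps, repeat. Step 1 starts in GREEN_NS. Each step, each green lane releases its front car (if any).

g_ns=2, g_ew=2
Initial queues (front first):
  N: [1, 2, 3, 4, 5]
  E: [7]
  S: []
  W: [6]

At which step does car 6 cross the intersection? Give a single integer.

Step 1 [NS]: N:car1-GO,E:wait,S:empty,W:wait | queues: N=4 E=1 S=0 W=1
Step 2 [NS]: N:car2-GO,E:wait,S:empty,W:wait | queues: N=3 E=1 S=0 W=1
Step 3 [EW]: N:wait,E:car7-GO,S:wait,W:car6-GO | queues: N=3 E=0 S=0 W=0
Step 4 [EW]: N:wait,E:empty,S:wait,W:empty | queues: N=3 E=0 S=0 W=0
Step 5 [NS]: N:car3-GO,E:wait,S:empty,W:wait | queues: N=2 E=0 S=0 W=0
Step 6 [NS]: N:car4-GO,E:wait,S:empty,W:wait | queues: N=1 E=0 S=0 W=0
Step 7 [EW]: N:wait,E:empty,S:wait,W:empty | queues: N=1 E=0 S=0 W=0
Step 8 [EW]: N:wait,E:empty,S:wait,W:empty | queues: N=1 E=0 S=0 W=0
Step 9 [NS]: N:car5-GO,E:wait,S:empty,W:wait | queues: N=0 E=0 S=0 W=0
Car 6 crosses at step 3

3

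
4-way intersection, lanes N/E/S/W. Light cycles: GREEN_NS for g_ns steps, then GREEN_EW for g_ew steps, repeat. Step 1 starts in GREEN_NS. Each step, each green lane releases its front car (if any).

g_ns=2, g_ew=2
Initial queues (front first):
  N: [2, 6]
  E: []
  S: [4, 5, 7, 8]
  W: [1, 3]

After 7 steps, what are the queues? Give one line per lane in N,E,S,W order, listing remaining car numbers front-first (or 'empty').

Step 1 [NS]: N:car2-GO,E:wait,S:car4-GO,W:wait | queues: N=1 E=0 S=3 W=2
Step 2 [NS]: N:car6-GO,E:wait,S:car5-GO,W:wait | queues: N=0 E=0 S=2 W=2
Step 3 [EW]: N:wait,E:empty,S:wait,W:car1-GO | queues: N=0 E=0 S=2 W=1
Step 4 [EW]: N:wait,E:empty,S:wait,W:car3-GO | queues: N=0 E=0 S=2 W=0
Step 5 [NS]: N:empty,E:wait,S:car7-GO,W:wait | queues: N=0 E=0 S=1 W=0
Step 6 [NS]: N:empty,E:wait,S:car8-GO,W:wait | queues: N=0 E=0 S=0 W=0

N: empty
E: empty
S: empty
W: empty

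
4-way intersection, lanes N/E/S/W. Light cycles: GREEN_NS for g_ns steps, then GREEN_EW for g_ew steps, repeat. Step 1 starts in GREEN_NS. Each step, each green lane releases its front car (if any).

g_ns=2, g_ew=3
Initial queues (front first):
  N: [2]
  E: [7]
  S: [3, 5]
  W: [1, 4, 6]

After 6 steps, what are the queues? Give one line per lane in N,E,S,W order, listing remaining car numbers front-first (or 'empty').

Step 1 [NS]: N:car2-GO,E:wait,S:car3-GO,W:wait | queues: N=0 E=1 S=1 W=3
Step 2 [NS]: N:empty,E:wait,S:car5-GO,W:wait | queues: N=0 E=1 S=0 W=3
Step 3 [EW]: N:wait,E:car7-GO,S:wait,W:car1-GO | queues: N=0 E=0 S=0 W=2
Step 4 [EW]: N:wait,E:empty,S:wait,W:car4-GO | queues: N=0 E=0 S=0 W=1
Step 5 [EW]: N:wait,E:empty,S:wait,W:car6-GO | queues: N=0 E=0 S=0 W=0

N: empty
E: empty
S: empty
W: empty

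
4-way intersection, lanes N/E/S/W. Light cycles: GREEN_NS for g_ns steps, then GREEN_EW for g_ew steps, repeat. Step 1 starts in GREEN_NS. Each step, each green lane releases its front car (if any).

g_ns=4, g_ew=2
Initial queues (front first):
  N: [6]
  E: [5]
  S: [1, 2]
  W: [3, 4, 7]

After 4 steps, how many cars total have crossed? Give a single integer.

Step 1 [NS]: N:car6-GO,E:wait,S:car1-GO,W:wait | queues: N=0 E=1 S=1 W=3
Step 2 [NS]: N:empty,E:wait,S:car2-GO,W:wait | queues: N=0 E=1 S=0 W=3
Step 3 [NS]: N:empty,E:wait,S:empty,W:wait | queues: N=0 E=1 S=0 W=3
Step 4 [NS]: N:empty,E:wait,S:empty,W:wait | queues: N=0 E=1 S=0 W=3
Cars crossed by step 4: 3

Answer: 3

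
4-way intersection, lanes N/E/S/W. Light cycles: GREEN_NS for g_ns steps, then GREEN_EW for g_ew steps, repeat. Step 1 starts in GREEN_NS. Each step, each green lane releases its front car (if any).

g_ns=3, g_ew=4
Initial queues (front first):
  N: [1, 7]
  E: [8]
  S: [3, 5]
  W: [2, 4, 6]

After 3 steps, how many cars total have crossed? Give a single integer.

Step 1 [NS]: N:car1-GO,E:wait,S:car3-GO,W:wait | queues: N=1 E=1 S=1 W=3
Step 2 [NS]: N:car7-GO,E:wait,S:car5-GO,W:wait | queues: N=0 E=1 S=0 W=3
Step 3 [NS]: N:empty,E:wait,S:empty,W:wait | queues: N=0 E=1 S=0 W=3
Cars crossed by step 3: 4

Answer: 4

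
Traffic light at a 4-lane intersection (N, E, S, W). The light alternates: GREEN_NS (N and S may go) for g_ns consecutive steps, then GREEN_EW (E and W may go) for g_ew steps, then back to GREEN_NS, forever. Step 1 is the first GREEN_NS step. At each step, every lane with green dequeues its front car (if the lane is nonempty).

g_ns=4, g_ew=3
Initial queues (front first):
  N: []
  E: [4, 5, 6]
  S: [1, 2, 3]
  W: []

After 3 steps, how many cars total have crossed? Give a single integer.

Step 1 [NS]: N:empty,E:wait,S:car1-GO,W:wait | queues: N=0 E=3 S=2 W=0
Step 2 [NS]: N:empty,E:wait,S:car2-GO,W:wait | queues: N=0 E=3 S=1 W=0
Step 3 [NS]: N:empty,E:wait,S:car3-GO,W:wait | queues: N=0 E=3 S=0 W=0
Cars crossed by step 3: 3

Answer: 3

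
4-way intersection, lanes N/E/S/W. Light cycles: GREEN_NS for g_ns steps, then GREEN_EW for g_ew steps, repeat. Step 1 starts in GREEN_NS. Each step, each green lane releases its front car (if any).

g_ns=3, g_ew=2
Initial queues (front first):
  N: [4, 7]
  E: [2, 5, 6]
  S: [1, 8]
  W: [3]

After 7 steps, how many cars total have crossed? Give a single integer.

Step 1 [NS]: N:car4-GO,E:wait,S:car1-GO,W:wait | queues: N=1 E=3 S=1 W=1
Step 2 [NS]: N:car7-GO,E:wait,S:car8-GO,W:wait | queues: N=0 E=3 S=0 W=1
Step 3 [NS]: N:empty,E:wait,S:empty,W:wait | queues: N=0 E=3 S=0 W=1
Step 4 [EW]: N:wait,E:car2-GO,S:wait,W:car3-GO | queues: N=0 E=2 S=0 W=0
Step 5 [EW]: N:wait,E:car5-GO,S:wait,W:empty | queues: N=0 E=1 S=0 W=0
Step 6 [NS]: N:empty,E:wait,S:empty,W:wait | queues: N=0 E=1 S=0 W=0
Step 7 [NS]: N:empty,E:wait,S:empty,W:wait | queues: N=0 E=1 S=0 W=0
Cars crossed by step 7: 7

Answer: 7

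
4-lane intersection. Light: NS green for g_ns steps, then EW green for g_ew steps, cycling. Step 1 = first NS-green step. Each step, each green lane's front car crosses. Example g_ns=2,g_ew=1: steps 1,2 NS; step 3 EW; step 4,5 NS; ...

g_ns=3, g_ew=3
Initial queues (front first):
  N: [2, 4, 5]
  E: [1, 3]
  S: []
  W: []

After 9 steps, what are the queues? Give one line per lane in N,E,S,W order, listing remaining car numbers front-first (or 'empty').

Step 1 [NS]: N:car2-GO,E:wait,S:empty,W:wait | queues: N=2 E=2 S=0 W=0
Step 2 [NS]: N:car4-GO,E:wait,S:empty,W:wait | queues: N=1 E=2 S=0 W=0
Step 3 [NS]: N:car5-GO,E:wait,S:empty,W:wait | queues: N=0 E=2 S=0 W=0
Step 4 [EW]: N:wait,E:car1-GO,S:wait,W:empty | queues: N=0 E=1 S=0 W=0
Step 5 [EW]: N:wait,E:car3-GO,S:wait,W:empty | queues: N=0 E=0 S=0 W=0

N: empty
E: empty
S: empty
W: empty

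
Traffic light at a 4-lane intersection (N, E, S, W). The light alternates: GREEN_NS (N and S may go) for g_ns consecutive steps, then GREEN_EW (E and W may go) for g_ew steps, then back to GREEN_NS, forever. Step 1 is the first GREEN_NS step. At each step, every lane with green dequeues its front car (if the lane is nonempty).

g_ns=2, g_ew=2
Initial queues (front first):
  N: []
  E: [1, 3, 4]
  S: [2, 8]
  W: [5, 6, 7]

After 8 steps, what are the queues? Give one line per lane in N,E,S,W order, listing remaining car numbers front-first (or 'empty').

Step 1 [NS]: N:empty,E:wait,S:car2-GO,W:wait | queues: N=0 E=3 S=1 W=3
Step 2 [NS]: N:empty,E:wait,S:car8-GO,W:wait | queues: N=0 E=3 S=0 W=3
Step 3 [EW]: N:wait,E:car1-GO,S:wait,W:car5-GO | queues: N=0 E=2 S=0 W=2
Step 4 [EW]: N:wait,E:car3-GO,S:wait,W:car6-GO | queues: N=0 E=1 S=0 W=1
Step 5 [NS]: N:empty,E:wait,S:empty,W:wait | queues: N=0 E=1 S=0 W=1
Step 6 [NS]: N:empty,E:wait,S:empty,W:wait | queues: N=0 E=1 S=0 W=1
Step 7 [EW]: N:wait,E:car4-GO,S:wait,W:car7-GO | queues: N=0 E=0 S=0 W=0

N: empty
E: empty
S: empty
W: empty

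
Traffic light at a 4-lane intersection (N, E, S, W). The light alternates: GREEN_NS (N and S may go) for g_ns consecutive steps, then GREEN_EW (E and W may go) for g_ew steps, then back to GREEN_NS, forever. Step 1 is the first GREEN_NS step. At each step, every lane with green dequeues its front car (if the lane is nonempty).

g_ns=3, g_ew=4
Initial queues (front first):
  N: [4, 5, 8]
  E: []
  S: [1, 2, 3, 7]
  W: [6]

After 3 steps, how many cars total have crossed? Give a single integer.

Answer: 6

Derivation:
Step 1 [NS]: N:car4-GO,E:wait,S:car1-GO,W:wait | queues: N=2 E=0 S=3 W=1
Step 2 [NS]: N:car5-GO,E:wait,S:car2-GO,W:wait | queues: N=1 E=0 S=2 W=1
Step 3 [NS]: N:car8-GO,E:wait,S:car3-GO,W:wait | queues: N=0 E=0 S=1 W=1
Cars crossed by step 3: 6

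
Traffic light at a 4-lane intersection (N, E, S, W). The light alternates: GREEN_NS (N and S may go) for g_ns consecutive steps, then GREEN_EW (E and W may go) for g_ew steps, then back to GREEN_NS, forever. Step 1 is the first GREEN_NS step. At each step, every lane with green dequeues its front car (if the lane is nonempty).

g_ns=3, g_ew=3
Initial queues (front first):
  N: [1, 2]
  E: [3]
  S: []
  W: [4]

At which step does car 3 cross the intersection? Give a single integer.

Step 1 [NS]: N:car1-GO,E:wait,S:empty,W:wait | queues: N=1 E=1 S=0 W=1
Step 2 [NS]: N:car2-GO,E:wait,S:empty,W:wait | queues: N=0 E=1 S=0 W=1
Step 3 [NS]: N:empty,E:wait,S:empty,W:wait | queues: N=0 E=1 S=0 W=1
Step 4 [EW]: N:wait,E:car3-GO,S:wait,W:car4-GO | queues: N=0 E=0 S=0 W=0
Car 3 crosses at step 4

4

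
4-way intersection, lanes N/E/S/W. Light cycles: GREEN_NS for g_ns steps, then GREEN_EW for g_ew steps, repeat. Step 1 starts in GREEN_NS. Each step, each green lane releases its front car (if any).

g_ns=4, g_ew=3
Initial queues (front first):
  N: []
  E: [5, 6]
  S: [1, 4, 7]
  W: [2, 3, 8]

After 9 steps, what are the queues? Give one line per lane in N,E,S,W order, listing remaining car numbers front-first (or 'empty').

Step 1 [NS]: N:empty,E:wait,S:car1-GO,W:wait | queues: N=0 E=2 S=2 W=3
Step 2 [NS]: N:empty,E:wait,S:car4-GO,W:wait | queues: N=0 E=2 S=1 W=3
Step 3 [NS]: N:empty,E:wait,S:car7-GO,W:wait | queues: N=0 E=2 S=0 W=3
Step 4 [NS]: N:empty,E:wait,S:empty,W:wait | queues: N=0 E=2 S=0 W=3
Step 5 [EW]: N:wait,E:car5-GO,S:wait,W:car2-GO | queues: N=0 E=1 S=0 W=2
Step 6 [EW]: N:wait,E:car6-GO,S:wait,W:car3-GO | queues: N=0 E=0 S=0 W=1
Step 7 [EW]: N:wait,E:empty,S:wait,W:car8-GO | queues: N=0 E=0 S=0 W=0

N: empty
E: empty
S: empty
W: empty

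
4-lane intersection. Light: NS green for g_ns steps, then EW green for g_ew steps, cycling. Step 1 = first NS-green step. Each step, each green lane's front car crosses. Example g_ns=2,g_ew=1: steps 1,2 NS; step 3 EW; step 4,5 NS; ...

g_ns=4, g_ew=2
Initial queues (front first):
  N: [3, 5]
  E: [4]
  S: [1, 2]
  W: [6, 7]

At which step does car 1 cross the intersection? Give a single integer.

Step 1 [NS]: N:car3-GO,E:wait,S:car1-GO,W:wait | queues: N=1 E=1 S=1 W=2
Step 2 [NS]: N:car5-GO,E:wait,S:car2-GO,W:wait | queues: N=0 E=1 S=0 W=2
Step 3 [NS]: N:empty,E:wait,S:empty,W:wait | queues: N=0 E=1 S=0 W=2
Step 4 [NS]: N:empty,E:wait,S:empty,W:wait | queues: N=0 E=1 S=0 W=2
Step 5 [EW]: N:wait,E:car4-GO,S:wait,W:car6-GO | queues: N=0 E=0 S=0 W=1
Step 6 [EW]: N:wait,E:empty,S:wait,W:car7-GO | queues: N=0 E=0 S=0 W=0
Car 1 crosses at step 1

1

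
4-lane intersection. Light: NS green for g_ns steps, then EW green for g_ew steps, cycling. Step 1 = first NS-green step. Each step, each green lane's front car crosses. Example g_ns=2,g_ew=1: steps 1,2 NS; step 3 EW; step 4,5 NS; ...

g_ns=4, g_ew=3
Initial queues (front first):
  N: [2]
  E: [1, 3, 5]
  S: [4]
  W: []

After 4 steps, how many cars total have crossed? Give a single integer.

Answer: 2

Derivation:
Step 1 [NS]: N:car2-GO,E:wait,S:car4-GO,W:wait | queues: N=0 E=3 S=0 W=0
Step 2 [NS]: N:empty,E:wait,S:empty,W:wait | queues: N=0 E=3 S=0 W=0
Step 3 [NS]: N:empty,E:wait,S:empty,W:wait | queues: N=0 E=3 S=0 W=0
Step 4 [NS]: N:empty,E:wait,S:empty,W:wait | queues: N=0 E=3 S=0 W=0
Cars crossed by step 4: 2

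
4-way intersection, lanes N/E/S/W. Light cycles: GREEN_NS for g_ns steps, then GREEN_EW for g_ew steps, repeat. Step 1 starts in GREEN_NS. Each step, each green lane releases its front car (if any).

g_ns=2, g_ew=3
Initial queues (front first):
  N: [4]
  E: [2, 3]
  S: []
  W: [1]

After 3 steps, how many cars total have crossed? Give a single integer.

Answer: 3

Derivation:
Step 1 [NS]: N:car4-GO,E:wait,S:empty,W:wait | queues: N=0 E=2 S=0 W=1
Step 2 [NS]: N:empty,E:wait,S:empty,W:wait | queues: N=0 E=2 S=0 W=1
Step 3 [EW]: N:wait,E:car2-GO,S:wait,W:car1-GO | queues: N=0 E=1 S=0 W=0
Cars crossed by step 3: 3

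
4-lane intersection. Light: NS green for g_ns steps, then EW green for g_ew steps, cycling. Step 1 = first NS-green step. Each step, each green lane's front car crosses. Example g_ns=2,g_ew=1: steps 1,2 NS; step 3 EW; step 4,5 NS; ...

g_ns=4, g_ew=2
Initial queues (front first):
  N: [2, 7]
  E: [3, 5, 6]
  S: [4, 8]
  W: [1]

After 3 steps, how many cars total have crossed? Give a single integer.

Answer: 4

Derivation:
Step 1 [NS]: N:car2-GO,E:wait,S:car4-GO,W:wait | queues: N=1 E=3 S=1 W=1
Step 2 [NS]: N:car7-GO,E:wait,S:car8-GO,W:wait | queues: N=0 E=3 S=0 W=1
Step 3 [NS]: N:empty,E:wait,S:empty,W:wait | queues: N=0 E=3 S=0 W=1
Cars crossed by step 3: 4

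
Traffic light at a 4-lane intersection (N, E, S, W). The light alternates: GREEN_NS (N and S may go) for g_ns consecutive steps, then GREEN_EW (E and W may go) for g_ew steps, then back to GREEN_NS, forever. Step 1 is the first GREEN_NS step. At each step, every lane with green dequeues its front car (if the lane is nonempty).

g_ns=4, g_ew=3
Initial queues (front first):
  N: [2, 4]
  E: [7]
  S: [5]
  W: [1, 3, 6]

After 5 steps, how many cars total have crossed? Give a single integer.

Answer: 5

Derivation:
Step 1 [NS]: N:car2-GO,E:wait,S:car5-GO,W:wait | queues: N=1 E=1 S=0 W=3
Step 2 [NS]: N:car4-GO,E:wait,S:empty,W:wait | queues: N=0 E=1 S=0 W=3
Step 3 [NS]: N:empty,E:wait,S:empty,W:wait | queues: N=0 E=1 S=0 W=3
Step 4 [NS]: N:empty,E:wait,S:empty,W:wait | queues: N=0 E=1 S=0 W=3
Step 5 [EW]: N:wait,E:car7-GO,S:wait,W:car1-GO | queues: N=0 E=0 S=0 W=2
Cars crossed by step 5: 5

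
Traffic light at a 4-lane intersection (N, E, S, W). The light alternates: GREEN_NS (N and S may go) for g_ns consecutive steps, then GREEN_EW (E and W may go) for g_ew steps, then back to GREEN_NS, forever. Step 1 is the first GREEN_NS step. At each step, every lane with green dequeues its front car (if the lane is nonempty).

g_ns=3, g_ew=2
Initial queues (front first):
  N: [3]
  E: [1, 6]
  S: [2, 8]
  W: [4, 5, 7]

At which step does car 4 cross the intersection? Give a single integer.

Step 1 [NS]: N:car3-GO,E:wait,S:car2-GO,W:wait | queues: N=0 E=2 S=1 W=3
Step 2 [NS]: N:empty,E:wait,S:car8-GO,W:wait | queues: N=0 E=2 S=0 W=3
Step 3 [NS]: N:empty,E:wait,S:empty,W:wait | queues: N=0 E=2 S=0 W=3
Step 4 [EW]: N:wait,E:car1-GO,S:wait,W:car4-GO | queues: N=0 E=1 S=0 W=2
Step 5 [EW]: N:wait,E:car6-GO,S:wait,W:car5-GO | queues: N=0 E=0 S=0 W=1
Step 6 [NS]: N:empty,E:wait,S:empty,W:wait | queues: N=0 E=0 S=0 W=1
Step 7 [NS]: N:empty,E:wait,S:empty,W:wait | queues: N=0 E=0 S=0 W=1
Step 8 [NS]: N:empty,E:wait,S:empty,W:wait | queues: N=0 E=0 S=0 W=1
Step 9 [EW]: N:wait,E:empty,S:wait,W:car7-GO | queues: N=0 E=0 S=0 W=0
Car 4 crosses at step 4

4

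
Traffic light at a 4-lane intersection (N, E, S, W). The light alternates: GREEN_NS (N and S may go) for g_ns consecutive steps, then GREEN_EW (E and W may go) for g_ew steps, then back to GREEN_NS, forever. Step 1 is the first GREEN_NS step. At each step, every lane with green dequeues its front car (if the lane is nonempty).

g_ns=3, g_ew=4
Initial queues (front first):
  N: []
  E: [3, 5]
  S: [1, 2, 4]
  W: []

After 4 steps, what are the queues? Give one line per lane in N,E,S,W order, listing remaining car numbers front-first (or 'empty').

Step 1 [NS]: N:empty,E:wait,S:car1-GO,W:wait | queues: N=0 E=2 S=2 W=0
Step 2 [NS]: N:empty,E:wait,S:car2-GO,W:wait | queues: N=0 E=2 S=1 W=0
Step 3 [NS]: N:empty,E:wait,S:car4-GO,W:wait | queues: N=0 E=2 S=0 W=0
Step 4 [EW]: N:wait,E:car3-GO,S:wait,W:empty | queues: N=0 E=1 S=0 W=0

N: empty
E: 5
S: empty
W: empty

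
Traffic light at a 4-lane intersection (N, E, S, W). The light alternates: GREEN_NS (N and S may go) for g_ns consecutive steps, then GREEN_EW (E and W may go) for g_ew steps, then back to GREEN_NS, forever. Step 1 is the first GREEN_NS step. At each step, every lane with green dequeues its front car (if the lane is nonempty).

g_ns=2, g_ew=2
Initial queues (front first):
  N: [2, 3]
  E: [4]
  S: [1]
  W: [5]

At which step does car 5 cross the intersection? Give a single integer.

Step 1 [NS]: N:car2-GO,E:wait,S:car1-GO,W:wait | queues: N=1 E=1 S=0 W=1
Step 2 [NS]: N:car3-GO,E:wait,S:empty,W:wait | queues: N=0 E=1 S=0 W=1
Step 3 [EW]: N:wait,E:car4-GO,S:wait,W:car5-GO | queues: N=0 E=0 S=0 W=0
Car 5 crosses at step 3

3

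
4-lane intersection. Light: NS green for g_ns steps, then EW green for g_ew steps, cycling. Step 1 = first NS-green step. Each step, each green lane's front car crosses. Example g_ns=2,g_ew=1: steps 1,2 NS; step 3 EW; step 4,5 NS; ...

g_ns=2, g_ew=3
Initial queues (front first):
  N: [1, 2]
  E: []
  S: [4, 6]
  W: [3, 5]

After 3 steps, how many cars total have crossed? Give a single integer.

Answer: 5

Derivation:
Step 1 [NS]: N:car1-GO,E:wait,S:car4-GO,W:wait | queues: N=1 E=0 S=1 W=2
Step 2 [NS]: N:car2-GO,E:wait,S:car6-GO,W:wait | queues: N=0 E=0 S=0 W=2
Step 3 [EW]: N:wait,E:empty,S:wait,W:car3-GO | queues: N=0 E=0 S=0 W=1
Cars crossed by step 3: 5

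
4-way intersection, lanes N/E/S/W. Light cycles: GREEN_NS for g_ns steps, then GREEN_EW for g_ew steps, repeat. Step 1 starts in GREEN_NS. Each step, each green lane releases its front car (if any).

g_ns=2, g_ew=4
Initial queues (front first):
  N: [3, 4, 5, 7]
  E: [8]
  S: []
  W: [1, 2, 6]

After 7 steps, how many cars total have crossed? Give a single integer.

Step 1 [NS]: N:car3-GO,E:wait,S:empty,W:wait | queues: N=3 E=1 S=0 W=3
Step 2 [NS]: N:car4-GO,E:wait,S:empty,W:wait | queues: N=2 E=1 S=0 W=3
Step 3 [EW]: N:wait,E:car8-GO,S:wait,W:car1-GO | queues: N=2 E=0 S=0 W=2
Step 4 [EW]: N:wait,E:empty,S:wait,W:car2-GO | queues: N=2 E=0 S=0 W=1
Step 5 [EW]: N:wait,E:empty,S:wait,W:car6-GO | queues: N=2 E=0 S=0 W=0
Step 6 [EW]: N:wait,E:empty,S:wait,W:empty | queues: N=2 E=0 S=0 W=0
Step 7 [NS]: N:car5-GO,E:wait,S:empty,W:wait | queues: N=1 E=0 S=0 W=0
Cars crossed by step 7: 7

Answer: 7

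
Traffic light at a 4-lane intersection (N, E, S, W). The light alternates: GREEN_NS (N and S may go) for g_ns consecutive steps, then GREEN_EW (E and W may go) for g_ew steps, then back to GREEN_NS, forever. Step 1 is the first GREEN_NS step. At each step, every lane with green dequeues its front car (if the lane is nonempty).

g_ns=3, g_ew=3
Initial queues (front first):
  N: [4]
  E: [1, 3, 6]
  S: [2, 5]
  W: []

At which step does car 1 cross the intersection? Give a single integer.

Step 1 [NS]: N:car4-GO,E:wait,S:car2-GO,W:wait | queues: N=0 E=3 S=1 W=0
Step 2 [NS]: N:empty,E:wait,S:car5-GO,W:wait | queues: N=0 E=3 S=0 W=0
Step 3 [NS]: N:empty,E:wait,S:empty,W:wait | queues: N=0 E=3 S=0 W=0
Step 4 [EW]: N:wait,E:car1-GO,S:wait,W:empty | queues: N=0 E=2 S=0 W=0
Step 5 [EW]: N:wait,E:car3-GO,S:wait,W:empty | queues: N=0 E=1 S=0 W=0
Step 6 [EW]: N:wait,E:car6-GO,S:wait,W:empty | queues: N=0 E=0 S=0 W=0
Car 1 crosses at step 4

4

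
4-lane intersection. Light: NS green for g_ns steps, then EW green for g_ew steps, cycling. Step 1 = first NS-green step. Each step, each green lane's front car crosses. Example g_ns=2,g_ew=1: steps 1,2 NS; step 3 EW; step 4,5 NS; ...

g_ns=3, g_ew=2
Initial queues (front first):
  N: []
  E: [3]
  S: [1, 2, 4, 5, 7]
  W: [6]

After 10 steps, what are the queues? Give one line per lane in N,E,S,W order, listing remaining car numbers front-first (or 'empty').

Step 1 [NS]: N:empty,E:wait,S:car1-GO,W:wait | queues: N=0 E=1 S=4 W=1
Step 2 [NS]: N:empty,E:wait,S:car2-GO,W:wait | queues: N=0 E=1 S=3 W=1
Step 3 [NS]: N:empty,E:wait,S:car4-GO,W:wait | queues: N=0 E=1 S=2 W=1
Step 4 [EW]: N:wait,E:car3-GO,S:wait,W:car6-GO | queues: N=0 E=0 S=2 W=0
Step 5 [EW]: N:wait,E:empty,S:wait,W:empty | queues: N=0 E=0 S=2 W=0
Step 6 [NS]: N:empty,E:wait,S:car5-GO,W:wait | queues: N=0 E=0 S=1 W=0
Step 7 [NS]: N:empty,E:wait,S:car7-GO,W:wait | queues: N=0 E=0 S=0 W=0

N: empty
E: empty
S: empty
W: empty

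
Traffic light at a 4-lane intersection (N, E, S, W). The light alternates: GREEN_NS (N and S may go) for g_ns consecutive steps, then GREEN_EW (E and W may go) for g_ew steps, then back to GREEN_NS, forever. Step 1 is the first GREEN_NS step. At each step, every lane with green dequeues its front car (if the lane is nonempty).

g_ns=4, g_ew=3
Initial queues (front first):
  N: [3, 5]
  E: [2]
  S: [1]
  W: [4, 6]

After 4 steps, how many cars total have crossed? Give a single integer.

Step 1 [NS]: N:car3-GO,E:wait,S:car1-GO,W:wait | queues: N=1 E=1 S=0 W=2
Step 2 [NS]: N:car5-GO,E:wait,S:empty,W:wait | queues: N=0 E=1 S=0 W=2
Step 3 [NS]: N:empty,E:wait,S:empty,W:wait | queues: N=0 E=1 S=0 W=2
Step 4 [NS]: N:empty,E:wait,S:empty,W:wait | queues: N=0 E=1 S=0 W=2
Cars crossed by step 4: 3

Answer: 3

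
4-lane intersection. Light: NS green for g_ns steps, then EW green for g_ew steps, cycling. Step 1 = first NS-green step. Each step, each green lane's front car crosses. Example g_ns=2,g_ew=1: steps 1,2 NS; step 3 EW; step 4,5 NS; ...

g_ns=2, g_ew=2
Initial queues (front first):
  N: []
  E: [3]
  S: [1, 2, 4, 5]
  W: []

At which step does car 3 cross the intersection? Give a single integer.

Step 1 [NS]: N:empty,E:wait,S:car1-GO,W:wait | queues: N=0 E=1 S=3 W=0
Step 2 [NS]: N:empty,E:wait,S:car2-GO,W:wait | queues: N=0 E=1 S=2 W=0
Step 3 [EW]: N:wait,E:car3-GO,S:wait,W:empty | queues: N=0 E=0 S=2 W=0
Step 4 [EW]: N:wait,E:empty,S:wait,W:empty | queues: N=0 E=0 S=2 W=0
Step 5 [NS]: N:empty,E:wait,S:car4-GO,W:wait | queues: N=0 E=0 S=1 W=0
Step 6 [NS]: N:empty,E:wait,S:car5-GO,W:wait | queues: N=0 E=0 S=0 W=0
Car 3 crosses at step 3

3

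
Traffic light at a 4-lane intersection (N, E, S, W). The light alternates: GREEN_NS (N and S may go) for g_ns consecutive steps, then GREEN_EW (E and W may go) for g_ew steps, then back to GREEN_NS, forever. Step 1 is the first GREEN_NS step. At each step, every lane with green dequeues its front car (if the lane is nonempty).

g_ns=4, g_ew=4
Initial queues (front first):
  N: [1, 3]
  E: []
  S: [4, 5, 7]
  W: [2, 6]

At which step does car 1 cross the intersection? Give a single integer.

Step 1 [NS]: N:car1-GO,E:wait,S:car4-GO,W:wait | queues: N=1 E=0 S=2 W=2
Step 2 [NS]: N:car3-GO,E:wait,S:car5-GO,W:wait | queues: N=0 E=0 S=1 W=2
Step 3 [NS]: N:empty,E:wait,S:car7-GO,W:wait | queues: N=0 E=0 S=0 W=2
Step 4 [NS]: N:empty,E:wait,S:empty,W:wait | queues: N=0 E=0 S=0 W=2
Step 5 [EW]: N:wait,E:empty,S:wait,W:car2-GO | queues: N=0 E=0 S=0 W=1
Step 6 [EW]: N:wait,E:empty,S:wait,W:car6-GO | queues: N=0 E=0 S=0 W=0
Car 1 crosses at step 1

1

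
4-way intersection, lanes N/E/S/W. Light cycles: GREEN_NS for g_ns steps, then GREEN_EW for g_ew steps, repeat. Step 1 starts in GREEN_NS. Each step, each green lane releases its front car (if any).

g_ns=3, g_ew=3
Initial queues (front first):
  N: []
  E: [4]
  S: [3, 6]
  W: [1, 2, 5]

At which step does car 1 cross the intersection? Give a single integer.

Step 1 [NS]: N:empty,E:wait,S:car3-GO,W:wait | queues: N=0 E=1 S=1 W=3
Step 2 [NS]: N:empty,E:wait,S:car6-GO,W:wait | queues: N=0 E=1 S=0 W=3
Step 3 [NS]: N:empty,E:wait,S:empty,W:wait | queues: N=0 E=1 S=0 W=3
Step 4 [EW]: N:wait,E:car4-GO,S:wait,W:car1-GO | queues: N=0 E=0 S=0 W=2
Step 5 [EW]: N:wait,E:empty,S:wait,W:car2-GO | queues: N=0 E=0 S=0 W=1
Step 6 [EW]: N:wait,E:empty,S:wait,W:car5-GO | queues: N=0 E=0 S=0 W=0
Car 1 crosses at step 4

4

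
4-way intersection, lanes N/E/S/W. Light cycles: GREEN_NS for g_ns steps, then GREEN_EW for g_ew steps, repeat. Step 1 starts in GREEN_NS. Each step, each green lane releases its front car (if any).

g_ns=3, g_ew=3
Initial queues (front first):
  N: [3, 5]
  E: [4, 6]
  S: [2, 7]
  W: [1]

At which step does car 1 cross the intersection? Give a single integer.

Step 1 [NS]: N:car3-GO,E:wait,S:car2-GO,W:wait | queues: N=1 E=2 S=1 W=1
Step 2 [NS]: N:car5-GO,E:wait,S:car7-GO,W:wait | queues: N=0 E=2 S=0 W=1
Step 3 [NS]: N:empty,E:wait,S:empty,W:wait | queues: N=0 E=2 S=0 W=1
Step 4 [EW]: N:wait,E:car4-GO,S:wait,W:car1-GO | queues: N=0 E=1 S=0 W=0
Step 5 [EW]: N:wait,E:car6-GO,S:wait,W:empty | queues: N=0 E=0 S=0 W=0
Car 1 crosses at step 4

4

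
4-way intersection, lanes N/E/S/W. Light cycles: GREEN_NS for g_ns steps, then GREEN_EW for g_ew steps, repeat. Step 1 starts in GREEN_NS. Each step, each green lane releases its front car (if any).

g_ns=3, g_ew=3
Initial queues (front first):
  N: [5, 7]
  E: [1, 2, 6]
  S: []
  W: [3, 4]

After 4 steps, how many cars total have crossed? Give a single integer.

Answer: 4

Derivation:
Step 1 [NS]: N:car5-GO,E:wait,S:empty,W:wait | queues: N=1 E=3 S=0 W=2
Step 2 [NS]: N:car7-GO,E:wait,S:empty,W:wait | queues: N=0 E=3 S=0 W=2
Step 3 [NS]: N:empty,E:wait,S:empty,W:wait | queues: N=0 E=3 S=0 W=2
Step 4 [EW]: N:wait,E:car1-GO,S:wait,W:car3-GO | queues: N=0 E=2 S=0 W=1
Cars crossed by step 4: 4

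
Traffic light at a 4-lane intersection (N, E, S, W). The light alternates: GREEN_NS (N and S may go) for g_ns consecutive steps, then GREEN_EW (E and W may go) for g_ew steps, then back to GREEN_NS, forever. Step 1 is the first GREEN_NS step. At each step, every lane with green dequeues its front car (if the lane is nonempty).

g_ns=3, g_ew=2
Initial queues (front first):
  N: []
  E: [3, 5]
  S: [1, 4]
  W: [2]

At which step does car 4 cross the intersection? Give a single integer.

Step 1 [NS]: N:empty,E:wait,S:car1-GO,W:wait | queues: N=0 E=2 S=1 W=1
Step 2 [NS]: N:empty,E:wait,S:car4-GO,W:wait | queues: N=0 E=2 S=0 W=1
Step 3 [NS]: N:empty,E:wait,S:empty,W:wait | queues: N=0 E=2 S=0 W=1
Step 4 [EW]: N:wait,E:car3-GO,S:wait,W:car2-GO | queues: N=0 E=1 S=0 W=0
Step 5 [EW]: N:wait,E:car5-GO,S:wait,W:empty | queues: N=0 E=0 S=0 W=0
Car 4 crosses at step 2

2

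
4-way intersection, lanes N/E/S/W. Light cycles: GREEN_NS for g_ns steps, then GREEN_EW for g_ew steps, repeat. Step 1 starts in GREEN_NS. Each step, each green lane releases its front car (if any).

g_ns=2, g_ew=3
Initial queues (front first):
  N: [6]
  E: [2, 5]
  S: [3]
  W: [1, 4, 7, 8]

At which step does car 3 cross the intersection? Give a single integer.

Step 1 [NS]: N:car6-GO,E:wait,S:car3-GO,W:wait | queues: N=0 E=2 S=0 W=4
Step 2 [NS]: N:empty,E:wait,S:empty,W:wait | queues: N=0 E=2 S=0 W=4
Step 3 [EW]: N:wait,E:car2-GO,S:wait,W:car1-GO | queues: N=0 E=1 S=0 W=3
Step 4 [EW]: N:wait,E:car5-GO,S:wait,W:car4-GO | queues: N=0 E=0 S=0 W=2
Step 5 [EW]: N:wait,E:empty,S:wait,W:car7-GO | queues: N=0 E=0 S=0 W=1
Step 6 [NS]: N:empty,E:wait,S:empty,W:wait | queues: N=0 E=0 S=0 W=1
Step 7 [NS]: N:empty,E:wait,S:empty,W:wait | queues: N=0 E=0 S=0 W=1
Step 8 [EW]: N:wait,E:empty,S:wait,W:car8-GO | queues: N=0 E=0 S=0 W=0
Car 3 crosses at step 1

1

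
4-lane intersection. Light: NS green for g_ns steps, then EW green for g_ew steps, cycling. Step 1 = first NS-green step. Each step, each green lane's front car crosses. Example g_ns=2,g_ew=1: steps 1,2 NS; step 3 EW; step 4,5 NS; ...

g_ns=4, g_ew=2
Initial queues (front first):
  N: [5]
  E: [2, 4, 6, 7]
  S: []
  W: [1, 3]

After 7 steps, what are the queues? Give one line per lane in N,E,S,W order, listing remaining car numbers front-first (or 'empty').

Step 1 [NS]: N:car5-GO,E:wait,S:empty,W:wait | queues: N=0 E=4 S=0 W=2
Step 2 [NS]: N:empty,E:wait,S:empty,W:wait | queues: N=0 E=4 S=0 W=2
Step 3 [NS]: N:empty,E:wait,S:empty,W:wait | queues: N=0 E=4 S=0 W=2
Step 4 [NS]: N:empty,E:wait,S:empty,W:wait | queues: N=0 E=4 S=0 W=2
Step 5 [EW]: N:wait,E:car2-GO,S:wait,W:car1-GO | queues: N=0 E=3 S=0 W=1
Step 6 [EW]: N:wait,E:car4-GO,S:wait,W:car3-GO | queues: N=0 E=2 S=0 W=0
Step 7 [NS]: N:empty,E:wait,S:empty,W:wait | queues: N=0 E=2 S=0 W=0

N: empty
E: 6 7
S: empty
W: empty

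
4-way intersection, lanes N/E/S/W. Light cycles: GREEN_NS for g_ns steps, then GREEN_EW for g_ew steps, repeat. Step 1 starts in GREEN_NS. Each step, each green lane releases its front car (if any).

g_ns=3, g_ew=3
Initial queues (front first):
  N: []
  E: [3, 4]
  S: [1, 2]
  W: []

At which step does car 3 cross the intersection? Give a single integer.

Step 1 [NS]: N:empty,E:wait,S:car1-GO,W:wait | queues: N=0 E=2 S=1 W=0
Step 2 [NS]: N:empty,E:wait,S:car2-GO,W:wait | queues: N=0 E=2 S=0 W=0
Step 3 [NS]: N:empty,E:wait,S:empty,W:wait | queues: N=0 E=2 S=0 W=0
Step 4 [EW]: N:wait,E:car3-GO,S:wait,W:empty | queues: N=0 E=1 S=0 W=0
Step 5 [EW]: N:wait,E:car4-GO,S:wait,W:empty | queues: N=0 E=0 S=0 W=0
Car 3 crosses at step 4

4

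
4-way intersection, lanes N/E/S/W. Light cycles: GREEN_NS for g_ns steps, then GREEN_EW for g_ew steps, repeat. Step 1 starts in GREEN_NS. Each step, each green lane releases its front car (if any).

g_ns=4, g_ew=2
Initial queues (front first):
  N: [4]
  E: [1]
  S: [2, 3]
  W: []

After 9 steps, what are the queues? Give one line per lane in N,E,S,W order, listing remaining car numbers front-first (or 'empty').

Step 1 [NS]: N:car4-GO,E:wait,S:car2-GO,W:wait | queues: N=0 E=1 S=1 W=0
Step 2 [NS]: N:empty,E:wait,S:car3-GO,W:wait | queues: N=0 E=1 S=0 W=0
Step 3 [NS]: N:empty,E:wait,S:empty,W:wait | queues: N=0 E=1 S=0 W=0
Step 4 [NS]: N:empty,E:wait,S:empty,W:wait | queues: N=0 E=1 S=0 W=0
Step 5 [EW]: N:wait,E:car1-GO,S:wait,W:empty | queues: N=0 E=0 S=0 W=0

N: empty
E: empty
S: empty
W: empty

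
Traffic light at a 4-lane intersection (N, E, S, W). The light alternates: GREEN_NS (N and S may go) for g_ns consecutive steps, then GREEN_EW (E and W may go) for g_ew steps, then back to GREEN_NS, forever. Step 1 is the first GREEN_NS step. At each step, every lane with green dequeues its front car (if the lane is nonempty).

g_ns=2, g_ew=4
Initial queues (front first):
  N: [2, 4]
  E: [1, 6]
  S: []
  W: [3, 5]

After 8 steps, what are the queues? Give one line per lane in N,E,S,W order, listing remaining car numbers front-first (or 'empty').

Step 1 [NS]: N:car2-GO,E:wait,S:empty,W:wait | queues: N=1 E=2 S=0 W=2
Step 2 [NS]: N:car4-GO,E:wait,S:empty,W:wait | queues: N=0 E=2 S=0 W=2
Step 3 [EW]: N:wait,E:car1-GO,S:wait,W:car3-GO | queues: N=0 E=1 S=0 W=1
Step 4 [EW]: N:wait,E:car6-GO,S:wait,W:car5-GO | queues: N=0 E=0 S=0 W=0

N: empty
E: empty
S: empty
W: empty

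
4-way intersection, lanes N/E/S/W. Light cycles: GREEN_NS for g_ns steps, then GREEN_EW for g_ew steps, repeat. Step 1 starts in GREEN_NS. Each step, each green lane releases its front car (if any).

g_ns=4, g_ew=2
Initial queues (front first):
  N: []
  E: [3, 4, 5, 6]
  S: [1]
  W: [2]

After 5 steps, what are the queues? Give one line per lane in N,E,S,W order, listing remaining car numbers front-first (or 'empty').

Step 1 [NS]: N:empty,E:wait,S:car1-GO,W:wait | queues: N=0 E=4 S=0 W=1
Step 2 [NS]: N:empty,E:wait,S:empty,W:wait | queues: N=0 E=4 S=0 W=1
Step 3 [NS]: N:empty,E:wait,S:empty,W:wait | queues: N=0 E=4 S=0 W=1
Step 4 [NS]: N:empty,E:wait,S:empty,W:wait | queues: N=0 E=4 S=0 W=1
Step 5 [EW]: N:wait,E:car3-GO,S:wait,W:car2-GO | queues: N=0 E=3 S=0 W=0

N: empty
E: 4 5 6
S: empty
W: empty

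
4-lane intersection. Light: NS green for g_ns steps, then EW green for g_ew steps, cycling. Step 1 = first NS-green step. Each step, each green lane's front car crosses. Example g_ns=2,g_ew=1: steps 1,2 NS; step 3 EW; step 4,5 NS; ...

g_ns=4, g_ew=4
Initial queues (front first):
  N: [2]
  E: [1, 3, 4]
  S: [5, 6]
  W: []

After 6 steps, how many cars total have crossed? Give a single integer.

Step 1 [NS]: N:car2-GO,E:wait,S:car5-GO,W:wait | queues: N=0 E=3 S=1 W=0
Step 2 [NS]: N:empty,E:wait,S:car6-GO,W:wait | queues: N=0 E=3 S=0 W=0
Step 3 [NS]: N:empty,E:wait,S:empty,W:wait | queues: N=0 E=3 S=0 W=0
Step 4 [NS]: N:empty,E:wait,S:empty,W:wait | queues: N=0 E=3 S=0 W=0
Step 5 [EW]: N:wait,E:car1-GO,S:wait,W:empty | queues: N=0 E=2 S=0 W=0
Step 6 [EW]: N:wait,E:car3-GO,S:wait,W:empty | queues: N=0 E=1 S=0 W=0
Cars crossed by step 6: 5

Answer: 5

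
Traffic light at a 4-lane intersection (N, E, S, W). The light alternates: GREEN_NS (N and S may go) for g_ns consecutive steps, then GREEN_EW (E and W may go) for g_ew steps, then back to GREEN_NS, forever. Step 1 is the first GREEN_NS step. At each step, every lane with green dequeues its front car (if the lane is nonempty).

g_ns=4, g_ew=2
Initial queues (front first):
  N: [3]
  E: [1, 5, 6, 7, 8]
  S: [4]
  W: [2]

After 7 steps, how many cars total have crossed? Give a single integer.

Answer: 5

Derivation:
Step 1 [NS]: N:car3-GO,E:wait,S:car4-GO,W:wait | queues: N=0 E=5 S=0 W=1
Step 2 [NS]: N:empty,E:wait,S:empty,W:wait | queues: N=0 E=5 S=0 W=1
Step 3 [NS]: N:empty,E:wait,S:empty,W:wait | queues: N=0 E=5 S=0 W=1
Step 4 [NS]: N:empty,E:wait,S:empty,W:wait | queues: N=0 E=5 S=0 W=1
Step 5 [EW]: N:wait,E:car1-GO,S:wait,W:car2-GO | queues: N=0 E=4 S=0 W=0
Step 6 [EW]: N:wait,E:car5-GO,S:wait,W:empty | queues: N=0 E=3 S=0 W=0
Step 7 [NS]: N:empty,E:wait,S:empty,W:wait | queues: N=0 E=3 S=0 W=0
Cars crossed by step 7: 5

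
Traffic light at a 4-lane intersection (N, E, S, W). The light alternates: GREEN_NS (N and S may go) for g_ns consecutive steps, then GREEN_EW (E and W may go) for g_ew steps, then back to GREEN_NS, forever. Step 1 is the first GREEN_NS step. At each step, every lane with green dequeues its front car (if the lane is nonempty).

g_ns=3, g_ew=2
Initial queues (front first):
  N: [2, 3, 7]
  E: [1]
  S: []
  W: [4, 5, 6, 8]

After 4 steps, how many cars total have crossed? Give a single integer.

Step 1 [NS]: N:car2-GO,E:wait,S:empty,W:wait | queues: N=2 E=1 S=0 W=4
Step 2 [NS]: N:car3-GO,E:wait,S:empty,W:wait | queues: N=1 E=1 S=0 W=4
Step 3 [NS]: N:car7-GO,E:wait,S:empty,W:wait | queues: N=0 E=1 S=0 W=4
Step 4 [EW]: N:wait,E:car1-GO,S:wait,W:car4-GO | queues: N=0 E=0 S=0 W=3
Cars crossed by step 4: 5

Answer: 5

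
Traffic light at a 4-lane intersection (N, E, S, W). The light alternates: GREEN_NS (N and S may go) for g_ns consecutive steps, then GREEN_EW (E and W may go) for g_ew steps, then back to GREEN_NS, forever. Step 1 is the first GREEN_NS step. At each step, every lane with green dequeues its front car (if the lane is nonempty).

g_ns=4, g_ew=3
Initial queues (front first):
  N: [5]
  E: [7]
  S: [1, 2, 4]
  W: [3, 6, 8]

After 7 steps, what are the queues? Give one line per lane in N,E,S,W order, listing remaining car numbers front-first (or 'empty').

Step 1 [NS]: N:car5-GO,E:wait,S:car1-GO,W:wait | queues: N=0 E=1 S=2 W=3
Step 2 [NS]: N:empty,E:wait,S:car2-GO,W:wait | queues: N=0 E=1 S=1 W=3
Step 3 [NS]: N:empty,E:wait,S:car4-GO,W:wait | queues: N=0 E=1 S=0 W=3
Step 4 [NS]: N:empty,E:wait,S:empty,W:wait | queues: N=0 E=1 S=0 W=3
Step 5 [EW]: N:wait,E:car7-GO,S:wait,W:car3-GO | queues: N=0 E=0 S=0 W=2
Step 6 [EW]: N:wait,E:empty,S:wait,W:car6-GO | queues: N=0 E=0 S=0 W=1
Step 7 [EW]: N:wait,E:empty,S:wait,W:car8-GO | queues: N=0 E=0 S=0 W=0

N: empty
E: empty
S: empty
W: empty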